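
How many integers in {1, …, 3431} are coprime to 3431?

Factor: 3431 = 47 · 73.
φ(3431) = (47−1) · (73−1) = 46 · 72 = 3312.

3312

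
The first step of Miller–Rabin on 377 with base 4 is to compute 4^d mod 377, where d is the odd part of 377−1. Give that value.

270

377 − 1 = 376 = 2^3 · 47, so d = 47.
4^1 ≡ 4 (mod 377)
4^2 ≡ 4^2 = 16 ≡ 16 (mod 377)
4^4 ≡ 16^2 = 256 ≡ 256 (mod 377)
4^8 ≡ 256^2 = 65536 ≡ 315 (mod 377)
4^16 ≡ 315^2 = 99225 ≡ 74 (mod 377)
4^32 ≡ 74^2 = 5476 ≡ 198 (mod 377)
47 = 32 + 8 + 4 + 2 + 1 in binary powers of 2.
So 4^47 ≡ 198 · 315 · 256 · 16 · 4 ≡ 270 (mod 377).
Squaring chain: 270 → 139 → 94; never reaches −1, so base 4 is a Miller–Rabin witness that 377 is composite.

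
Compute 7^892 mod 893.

653

7^1 ≡ 7 (mod 893)
7^2 ≡ 7^2 = 49 ≡ 49 (mod 893)
7^4 ≡ 49^2 = 2401 ≡ 615 (mod 893)
7^8 ≡ 615^2 = 378225 ≡ 486 (mod 893)
7^16 ≡ 486^2 = 236196 ≡ 444 (mod 893)
7^32 ≡ 444^2 = 197136 ≡ 676 (mod 893)
7^64 ≡ 676^2 = 456976 ≡ 653 (mod 893)
7^128 ≡ 653^2 = 426409 ≡ 448 (mod 893)
7^256 ≡ 448^2 = 200704 ≡ 672 (mod 893)
7^512 ≡ 672^2 = 451584 ≡ 619 (mod 893)
892 = 512 + 256 + 64 + 32 + 16 + 8 + 4 in binary powers of 2.
So 7^892 ≡ 619 · 672 · 653 · 676 · 444 · 486 · 615 ≡ 653 (mod 893).
Since 653 ≠ 1, base 7 is a Fermat witness: 893 is composite.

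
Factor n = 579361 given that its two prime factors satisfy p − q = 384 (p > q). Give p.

Since p = q + 384, we have 579361 = q(q + 384), so q² + 384q − 579361 = 0.
Discriminant: 384² + 4·579361 = 147456 + 2317444 = 2464900; √2464900 = 1570.
q = (−384 + 1570)/2 = 593, and p = q + 384 = 977.
Check: 593 · 977 = 579361.

977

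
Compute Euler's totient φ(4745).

3456

Factor: 4745 = 5 · 13 · 73.
φ(4745) = (5−1) · (13−1) · (73−1) = 4 · 12 · 72 = 3456.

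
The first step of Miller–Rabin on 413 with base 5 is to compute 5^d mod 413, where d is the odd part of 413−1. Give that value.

19

413 − 1 = 412 = 2^2 · 103, so d = 103.
5^1 ≡ 5 (mod 413)
5^2 ≡ 5^2 = 25 ≡ 25 (mod 413)
5^4 ≡ 25^2 = 625 ≡ 212 (mod 413)
5^8 ≡ 212^2 = 44944 ≡ 340 (mod 413)
5^16 ≡ 340^2 = 115600 ≡ 373 (mod 413)
5^32 ≡ 373^2 = 139129 ≡ 361 (mod 413)
5^64 ≡ 361^2 = 130321 ≡ 226 (mod 413)
103 = 64 + 32 + 4 + 2 + 1 in binary powers of 2.
So 5^103 ≡ 226 · 361 · 212 · 25 · 5 ≡ 19 (mod 413).
Squaring chain: 19 → 361; never reaches −1, so base 5 is a Miller–Rabin witness that 413 is composite.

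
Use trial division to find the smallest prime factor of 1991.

1991 is odd.
Digit sum 20, not divisible by 3.
Ends in 1: not divisible by 5.
7: 1991 = 7·284 + 3
11: 1991 = 11·181

11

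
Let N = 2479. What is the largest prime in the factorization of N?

2479 = 37 · 67
67 is prime.
So 2479 = 37 · 67; the largest prime factor is 67.

67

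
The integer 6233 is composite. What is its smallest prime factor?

6233 is odd.
Digit sum 14, not divisible by 3.
Ends in 3: not divisible by 5.
7: 6233 = 7·890 + 3
11: 6233 = 11·566 + 7
13: 6233 = 13·479 + 6
17: 6233 = 17·366 + 11
19: 6233 = 19·328 + 1
23: 6233 = 23·271

23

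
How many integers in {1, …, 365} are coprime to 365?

288

Factor: 365 = 5 · 73.
φ(365) = (5−1) · (73−1) = 4 · 72 = 288.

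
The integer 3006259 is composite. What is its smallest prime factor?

3006259 is odd.
Digit sum 25, not divisible by 3.
Ends in 9: not divisible by 5.
7: 3006259 = 7·429465 + 4
11: 3006259 = 11·273296 + 3
13: 3006259 = 13·231250 + 9
17: 3006259 = 17·176838 + 13
19: 3006259 = 19·158224 + 3
23: 3006259 = 23·130706 + 21
29: 3006259 = 29·103664 + 3
31: 3006259 = 31·96976 + 3
37: 3006259 = 37·81250 + 9
41: 3006259 = 41·73323 + 16
43: 3006259 = 43·69913

43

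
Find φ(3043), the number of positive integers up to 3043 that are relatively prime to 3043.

2848

Factor: 3043 = 17 · 179.
φ(3043) = (17−1) · (179−1) = 16 · 178 = 2848.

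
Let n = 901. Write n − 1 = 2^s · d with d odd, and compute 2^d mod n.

427

901 − 1 = 900 = 2^2 · 225, so d = 225.
2^1 ≡ 2 (mod 901)
2^2 ≡ 2^2 = 4 ≡ 4 (mod 901)
2^4 ≡ 4^2 = 16 ≡ 16 (mod 901)
2^8 ≡ 16^2 = 256 ≡ 256 (mod 901)
2^16 ≡ 256^2 = 65536 ≡ 664 (mod 901)
2^32 ≡ 664^2 = 440896 ≡ 307 (mod 901)
2^64 ≡ 307^2 = 94249 ≡ 545 (mod 901)
2^128 ≡ 545^2 = 297025 ≡ 596 (mod 901)
225 = 128 + 64 + 32 + 1 in binary powers of 2.
So 2^225 ≡ 596 · 545 · 307 · 2 ≡ 427 (mod 901).
Squaring chain: 427 → 327; never reaches −1, so base 2 is a Miller–Rabin witness that 901 is composite.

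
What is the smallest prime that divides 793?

793 is odd.
Digit sum 19, not divisible by 3.
Ends in 3: not divisible by 5.
7: 793 = 7·113 + 2
11: 793 = 11·72 + 1
13: 793 = 13·61

13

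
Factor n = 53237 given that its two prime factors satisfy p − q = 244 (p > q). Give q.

Since p = q + 244, we have 53237 = q(q + 244), so q² + 244q − 53237 = 0.
Discriminant: 244² + 4·53237 = 59536 + 212948 = 272484; √272484 = 522.
q = (−244 + 522)/2 = 139, and p = q + 244 = 383.
Check: 139 · 383 = 53237.

139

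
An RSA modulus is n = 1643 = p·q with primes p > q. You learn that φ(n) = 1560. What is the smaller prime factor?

31

φ(n) = (p−1)(q−1) = n − (p+q) + 1, so p + q = 1643 − 1560 + 1 = 84.
p and q are the roots of t² − 84t + 1643 = 0.
Discriminant: 84² − 4·1643 = 7056 − 6572 = 484; √484 = 22.
q = (84 − 22)/2 = 31, p = (84 + 22)/2 = 53.
Check: 31 · 53 = 1643.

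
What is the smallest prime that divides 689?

13

689 is odd.
Digit sum 23, not divisible by 3.
Ends in 9: not divisible by 5.
7: 689 = 7·98 + 3
11: 689 = 11·62 + 7
13: 689 = 13·53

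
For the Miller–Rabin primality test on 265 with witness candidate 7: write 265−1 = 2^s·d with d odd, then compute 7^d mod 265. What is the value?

82

265 − 1 = 264 = 2^3 · 33, so d = 33.
7^1 ≡ 7 (mod 265)
7^2 ≡ 7^2 = 49 ≡ 49 (mod 265)
7^4 ≡ 49^2 = 2401 ≡ 16 (mod 265)
7^8 ≡ 16^2 = 256 ≡ 256 (mod 265)
7^16 ≡ 256^2 = 65536 ≡ 81 (mod 265)
7^32 ≡ 81^2 = 6561 ≡ 201 (mod 265)
33 = 32 + 1 in binary powers of 2.
So 7^33 ≡ 201 · 7 ≡ 82 (mod 265).
Squaring chain: 82 → 99 → 261; never reaches −1, so base 7 is a Miller–Rabin witness that 265 is composite.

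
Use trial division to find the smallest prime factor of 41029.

89

41029 is odd.
Digit sum 16, not divisible by 3.
Ends in 9: not divisible by 5.
7: 41029 = 7·5861 + 2
11: 41029 = 11·3729 + 10
13: 41029 = 13·3156 + 1
17: 41029 = 17·2413 + 8
19: 41029 = 19·2159 + 8
23: 41029 = 23·1783 + 20
29: 41029 = 29·1414 + 23
31: 41029 = 31·1323 + 16
37: 41029 = 37·1108 + 33
41: 41029 = 41·1000 + 29
43: 41029 = 43·954 + 7
47: 41029 = 47·872 + 45
53: 41029 = 53·774 + 7
59: 41029 = 59·695 + 24
61: 41029 = 61·672 + 37
67: 41029 = 67·612 + 25
71: 41029 = 71·577 + 62
73: 41029 = 73·562 + 3
79: 41029 = 79·519 + 28
83: 41029 = 83·494 + 27
89: 41029 = 89·461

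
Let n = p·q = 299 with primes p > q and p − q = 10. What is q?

Since p = q + 10, we have 299 = q(q + 10), so q² + 10q − 299 = 0.
Discriminant: 10² + 4·299 = 100 + 1196 = 1296; √1296 = 36.
q = (−10 + 36)/2 = 13, and p = q + 10 = 23.
Check: 13 · 23 = 299.

13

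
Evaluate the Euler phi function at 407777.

389232

Factor: 407777 = 37 · 103 · 107.
φ(407777) = (37−1) · (103−1) · (107−1) = 36 · 102 · 106 = 389232.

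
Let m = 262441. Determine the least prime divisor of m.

262441 is odd.
Digit sum 19, not divisible by 3.
Ends in 1: not divisible by 5.
7: 262441 = 7·37491 + 4
11: 262441 = 11·23858 + 3
13: 262441 = 13·20187 + 10
17: 262441 = 17·15437 + 12
19: 262441 = 19·13812 + 13
23: 262441 = 23·11410 + 11
29: 262441 = 29·9049 + 20
31: 262441 = 31·8465 + 26
37: 262441 = 37·7093

37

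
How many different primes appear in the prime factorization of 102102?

102102 = 2 · 51051
51051 = 3 · 17017
17017 = 7 · 2431
2431 = 11 · 221
221 = 13 · 17
102102 = 2 · 3 · 7 · 11 · 13 · 17, which has 6 distinct prime factors.

6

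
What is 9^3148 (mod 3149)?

9^1 ≡ 9 (mod 3149)
9^2 ≡ 9^2 = 81 ≡ 81 (mod 3149)
9^4 ≡ 81^2 = 6561 ≡ 263 (mod 3149)
9^8 ≡ 263^2 = 69169 ≡ 3040 (mod 3149)
9^16 ≡ 3040^2 = 9241600 ≡ 2434 (mod 3149)
9^32 ≡ 2434^2 = 5924356 ≡ 1087 (mod 3149)
9^64 ≡ 1087^2 = 1181569 ≡ 694 (mod 3149)
9^128 ≡ 694^2 = 481636 ≡ 2988 (mod 3149)
9^256 ≡ 2988^2 = 8928144 ≡ 729 (mod 3149)
9^512 ≡ 729^2 = 531441 ≡ 2409 (mod 3149)
9^1024 ≡ 2409^2 = 5803281 ≡ 2823 (mod 3149)
9^2048 ≡ 2823^2 = 7969329 ≡ 2359 (mod 3149)
3148 = 2048 + 1024 + 64 + 8 + 4 in binary powers of 2.
So 9^3148 ≡ 2359 · 2823 · 694 · 3040 · 263 ≡ 2493 (mod 3149).
Since 2493 ≠ 1, base 9 is a Fermat witness: 3149 is composite.

2493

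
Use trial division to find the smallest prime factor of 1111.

1111 is odd.
Digit sum 4, not divisible by 3.
Ends in 1: not divisible by 5.
7: 1111 = 7·158 + 5
11: 1111 = 11·101

11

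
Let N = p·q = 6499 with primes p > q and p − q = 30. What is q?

67

Since p = q + 30, we have 6499 = q(q + 30), so q² + 30q − 6499 = 0.
Discriminant: 30² + 4·6499 = 900 + 25996 = 26896; √26896 = 164.
q = (−30 + 164)/2 = 67, and p = q + 30 = 97.
Check: 67 · 97 = 6499.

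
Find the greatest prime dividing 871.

871 = 13 · 67
67 is prime.
So 871 = 13 · 67; the largest prime factor is 67.

67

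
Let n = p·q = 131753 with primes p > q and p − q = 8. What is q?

359

Since p = q + 8, we have 131753 = q(q + 8), so q² + 8q − 131753 = 0.
Discriminant: 8² + 4·131753 = 64 + 527012 = 527076; √527076 = 726.
q = (−8 + 726)/2 = 359, and p = q + 8 = 367.
Check: 359 · 367 = 131753.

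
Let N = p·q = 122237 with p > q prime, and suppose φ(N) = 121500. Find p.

487

φ(n) = (p−1)(q−1) = n − (p+q) + 1, so p + q = 122237 − 121500 + 1 = 738.
p and q are the roots of t² − 738t + 122237 = 0.
Discriminant: 738² − 4·122237 = 544644 − 488948 = 55696; √55696 = 236.
q = (738 − 236)/2 = 251, p = (738 + 236)/2 = 487.
Check: 251 · 487 = 122237.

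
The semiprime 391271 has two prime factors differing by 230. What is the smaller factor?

Since p = q + 230, we have 391271 = q(q + 230), so q² + 230q − 391271 = 0.
Discriminant: 230² + 4·391271 = 52900 + 1565084 = 1617984; √1617984 = 1272.
q = (−230 + 1272)/2 = 521, and p = q + 230 = 751.
Check: 521 · 751 = 391271.

521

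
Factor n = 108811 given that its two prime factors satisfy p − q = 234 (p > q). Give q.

Since p = q + 234, we have 108811 = q(q + 234), so q² + 234q − 108811 = 0.
Discriminant: 234² + 4·108811 = 54756 + 435244 = 490000; √490000 = 700.
q = (−234 + 700)/2 = 233, and p = q + 234 = 467.
Check: 233 · 467 = 108811.

233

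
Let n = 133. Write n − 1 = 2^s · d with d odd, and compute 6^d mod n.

125

133 − 1 = 132 = 2^2 · 33, so d = 33.
6^1 ≡ 6 (mod 133)
6^2 ≡ 6^2 = 36 ≡ 36 (mod 133)
6^4 ≡ 36^2 = 1296 ≡ 99 (mod 133)
6^8 ≡ 99^2 = 9801 ≡ 92 (mod 133)
6^16 ≡ 92^2 = 8464 ≡ 85 (mod 133)
6^32 ≡ 85^2 = 7225 ≡ 43 (mod 133)
33 = 32 + 1 in binary powers of 2.
So 6^33 ≡ 43 · 6 ≡ 125 (mod 133).
Squaring chain: 125 → 64; never reaches −1, so base 6 is a Miller–Rabin witness that 133 is composite.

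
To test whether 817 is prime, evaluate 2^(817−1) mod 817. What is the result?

102

2^1 ≡ 2 (mod 817)
2^2 ≡ 2^2 = 4 ≡ 4 (mod 817)
2^4 ≡ 4^2 = 16 ≡ 16 (mod 817)
2^8 ≡ 16^2 = 256 ≡ 256 (mod 817)
2^16 ≡ 256^2 = 65536 ≡ 176 (mod 817)
2^32 ≡ 176^2 = 30976 ≡ 747 (mod 817)
2^64 ≡ 747^2 = 558009 ≡ 815 (mod 817)
2^128 ≡ 815^2 = 664225 ≡ 4 (mod 817)
2^256 ≡ 4^2 = 16 ≡ 16 (mod 817)
2^512 ≡ 16^2 = 256 ≡ 256 (mod 817)
816 = 512 + 256 + 32 + 16 in binary powers of 2.
So 2^816 ≡ 256 · 16 · 747 · 176 ≡ 102 (mod 817).
Since 102 ≠ 1, base 2 is a Fermat witness: 817 is composite.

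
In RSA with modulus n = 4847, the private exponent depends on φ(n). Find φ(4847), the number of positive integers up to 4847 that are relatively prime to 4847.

Factor: 4847 = 37 · 131.
φ(4847) = (37−1) · (131−1) = 36 · 130 = 4680.

4680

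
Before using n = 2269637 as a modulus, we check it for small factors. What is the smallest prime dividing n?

2269637 is odd.
Digit sum 35, not divisible by 3.
Ends in 7: not divisible by 5.
7: 2269637 = 7·324233 + 6
11: 2269637 = 11·206330 + 7
13: 2269637 = 13·174587 + 6
17: 2269637 = 17·133508 + 1
19: 2269637 = 19·119454 + 11
23: 2269637 = 23·98679 + 20
29: 2269637 = 29·78263 + 10
31: 2269637 = 31·73214 + 3
37: 2269637 = 37·61341 + 20
41: 2269637 = 41·55357

41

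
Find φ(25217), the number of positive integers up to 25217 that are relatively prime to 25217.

24900

Factor: 25217 = 151 · 167.
φ(25217) = (151−1) · (167−1) = 150 · 166 = 24900.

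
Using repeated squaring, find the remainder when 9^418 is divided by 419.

1

9^1 ≡ 9 (mod 419)
9^2 ≡ 9^2 = 81 ≡ 81 (mod 419)
9^4 ≡ 81^2 = 6561 ≡ 276 (mod 419)
9^8 ≡ 276^2 = 76176 ≡ 337 (mod 419)
9^16 ≡ 337^2 = 113569 ≡ 20 (mod 419)
9^32 ≡ 20^2 = 400 ≡ 400 (mod 419)
9^64 ≡ 400^2 = 160000 ≡ 361 (mod 419)
9^128 ≡ 361^2 = 130321 ≡ 12 (mod 419)
9^256 ≡ 12^2 = 144 ≡ 144 (mod 419)
418 = 256 + 128 + 32 + 2 in binary powers of 2.
So 9^418 ≡ 144 · 12 · 400 · 81 ≡ 1 (mod 419).
Since the result is 1, base 9 gives no evidence that 419 is composite.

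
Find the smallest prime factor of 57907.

57907 is odd.
Digit sum 28, not divisible by 3.
Ends in 7: not divisible by 5.
7: 57907 = 7·8272 + 3
11: 57907 = 11·5264 + 3
13: 57907 = 13·4454 + 5
17: 57907 = 17·3406 + 5
19: 57907 = 19·3047 + 14
23: 57907 = 23·2517 + 16
29: 57907 = 29·1996 + 23
31: 57907 = 31·1867 + 30
37: 57907 = 37·1565 + 2
41: 57907 = 41·1412 + 15
43: 57907 = 43·1346 + 29
47: 57907 = 47·1232 + 3
53: 57907 = 53·1092 + 31
59: 57907 = 59·981 + 28
61: 57907 = 61·949 + 18
67: 57907 = 67·864 + 19
71: 57907 = 71·815 + 42
73: 57907 = 73·793 + 18
79: 57907 = 79·733

79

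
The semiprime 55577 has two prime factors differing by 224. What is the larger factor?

373

Since p = q + 224, we have 55577 = q(q + 224), so q² + 224q − 55577 = 0.
Discriminant: 224² + 4·55577 = 50176 + 222308 = 272484; √272484 = 522.
q = (−224 + 522)/2 = 149, and p = q + 224 = 373.
Check: 149 · 373 = 55577.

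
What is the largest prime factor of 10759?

10759 = 7 · 1537
1537 = 29 · 53
53 is prime.
So 10759 = 7 · 29 · 53; the largest prime factor is 53.

53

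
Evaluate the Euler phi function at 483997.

Factor: 483997 = 37 · 103 · 127.
φ(483997) = (37−1) · (103−1) · (127−1) = 36 · 102 · 126 = 462672.

462672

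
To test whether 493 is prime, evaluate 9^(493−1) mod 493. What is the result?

458

9^1 ≡ 9 (mod 493)
9^2 ≡ 9^2 = 81 ≡ 81 (mod 493)
9^4 ≡ 81^2 = 6561 ≡ 152 (mod 493)
9^8 ≡ 152^2 = 23104 ≡ 426 (mod 493)
9^16 ≡ 426^2 = 181476 ≡ 52 (mod 493)
9^32 ≡ 52^2 = 2704 ≡ 239 (mod 493)
9^64 ≡ 239^2 = 57121 ≡ 426 (mod 493)
9^128 ≡ 426^2 = 181476 ≡ 52 (mod 493)
9^256 ≡ 52^2 = 2704 ≡ 239 (mod 493)
492 = 256 + 128 + 64 + 32 + 8 + 4 in binary powers of 2.
So 9^492 ≡ 239 · 52 · 426 · 239 · 426 · 152 ≡ 458 (mod 493).
Since 458 ≠ 1, base 9 is a Fermat witness: 493 is composite.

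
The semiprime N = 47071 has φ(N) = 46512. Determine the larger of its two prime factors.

457

φ(n) = (p−1)(q−1) = n − (p+q) + 1, so p + q = 47071 − 46512 + 1 = 560.
p and q are the roots of t² − 560t + 47071 = 0.
Discriminant: 560² − 4·47071 = 313600 − 188284 = 125316; √125316 = 354.
q = (560 − 354)/2 = 103, p = (560 + 354)/2 = 457.
Check: 103 · 457 = 47071.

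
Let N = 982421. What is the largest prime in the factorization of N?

67

982421 = 11 · 89311
89311 = 31 · 2881
2881 = 43 · 67
67 is prime.
So 982421 = 11 · 31 · 43 · 67; the largest prime factor is 67.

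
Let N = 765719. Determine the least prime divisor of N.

765719 is odd.
Digit sum 35, not divisible by 3.
Ends in 9: not divisible by 5.
7: 765719 = 7·109388 + 3
11: 765719 = 11·69610 + 9
13: 765719 = 13·58901 + 6
17: 765719 = 17·45042 + 5
19: 765719 = 19·40301

19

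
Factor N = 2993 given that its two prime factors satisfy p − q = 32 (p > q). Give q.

41

Since p = q + 32, we have 2993 = q(q + 32), so q² + 32q − 2993 = 0.
Discriminant: 32² + 4·2993 = 1024 + 11972 = 12996; √12996 = 114.
q = (−32 + 114)/2 = 41, and p = q + 32 = 73.
Check: 41 · 73 = 2993.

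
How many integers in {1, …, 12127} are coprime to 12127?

11880

Factor: 12127 = 67 · 181.
φ(12127) = (67−1) · (181−1) = 66 · 180 = 11880.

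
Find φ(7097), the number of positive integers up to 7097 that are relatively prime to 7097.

6900

Factor: 7097 = 47 · 151.
φ(7097) = (47−1) · (151−1) = 46 · 150 = 6900.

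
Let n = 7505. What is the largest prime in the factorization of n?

7505 = 5 · 1501
1501 = 19 · 79
79 is prime.
So 7505 = 5 · 19 · 79; the largest prime factor is 79.

79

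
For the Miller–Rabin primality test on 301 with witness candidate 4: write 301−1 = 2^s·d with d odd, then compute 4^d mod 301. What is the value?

301 − 1 = 300 = 2^2 · 75, so d = 75.
4^1 ≡ 4 (mod 301)
4^2 ≡ 4^2 = 16 ≡ 16 (mod 301)
4^4 ≡ 16^2 = 256 ≡ 256 (mod 301)
4^8 ≡ 256^2 = 65536 ≡ 219 (mod 301)
4^16 ≡ 219^2 = 47961 ≡ 102 (mod 301)
4^32 ≡ 102^2 = 10404 ≡ 170 (mod 301)
4^64 ≡ 170^2 = 28900 ≡ 4 (mod 301)
75 = 64 + 8 + 2 + 1 in binary powers of 2.
So 4^75 ≡ 4 · 219 · 16 · 4 ≡ 78 (mod 301).
Squaring chain: 78 → 64; never reaches −1, so base 4 is a Miller–Rabin witness that 301 is composite.

78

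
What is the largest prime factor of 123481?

97

123481 = 19 · 6499
6499 = 67 · 97
97 is prime.
So 123481 = 19 · 67 · 97; the largest prime factor is 97.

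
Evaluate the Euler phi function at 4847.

4680

Factor: 4847 = 37 · 131.
φ(4847) = (37−1) · (131−1) = 36 · 130 = 4680.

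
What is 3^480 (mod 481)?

3^1 ≡ 3 (mod 481)
3^2 ≡ 3^2 = 9 ≡ 9 (mod 481)
3^4 ≡ 9^2 = 81 ≡ 81 (mod 481)
3^8 ≡ 81^2 = 6561 ≡ 308 (mod 481)
3^16 ≡ 308^2 = 94864 ≡ 107 (mod 481)
3^32 ≡ 107^2 = 11449 ≡ 386 (mod 481)
3^64 ≡ 386^2 = 148996 ≡ 367 (mod 481)
3^128 ≡ 367^2 = 134689 ≡ 9 (mod 481)
3^256 ≡ 9^2 = 81 ≡ 81 (mod 481)
480 = 256 + 128 + 64 + 32 in binary powers of 2.
So 3^480 ≡ 81 · 9 · 367 · 386 ≡ 417 (mod 481).
Since 417 ≠ 1, base 3 is a Fermat witness: 481 is composite.

417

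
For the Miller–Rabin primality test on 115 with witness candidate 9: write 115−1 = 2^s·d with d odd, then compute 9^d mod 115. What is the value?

104

115 − 1 = 114 = 2^1 · 57, so d = 57.
9^1 ≡ 9 (mod 115)
9^2 ≡ 9^2 = 81 ≡ 81 (mod 115)
9^4 ≡ 81^2 = 6561 ≡ 6 (mod 115)
9^8 ≡ 6^2 = 36 ≡ 36 (mod 115)
9^16 ≡ 36^2 = 1296 ≡ 31 (mod 115)
9^32 ≡ 31^2 = 961 ≡ 41 (mod 115)
57 = 32 + 16 + 8 + 1 in binary powers of 2.
So 9^57 ≡ 41 · 31 · 36 · 9 ≡ 104 (mod 115).
Squaring chain: 104; never reaches −1, so base 9 is a Miller–Rabin witness that 115 is composite.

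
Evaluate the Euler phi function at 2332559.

2278656

Factor: 2332559 = 97 · 139 · 173.
φ(2332559) = (97−1) · (139−1) · (173−1) = 96 · 138 · 172 = 2278656.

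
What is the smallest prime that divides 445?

5

445 is odd.
Digit sum 13, not divisible by 3.
Ends in 5: divisible by 5.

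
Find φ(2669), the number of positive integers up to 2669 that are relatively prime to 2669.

2496

Factor: 2669 = 17 · 157.
φ(2669) = (17−1) · (157−1) = 16 · 156 = 2496.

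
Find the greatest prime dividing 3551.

3551 = 53 · 67
67 is prime.
So 3551 = 53 · 67; the largest prime factor is 67.

67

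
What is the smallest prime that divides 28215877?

28215877 is odd.
Digit sum 40, not divisible by 3.
Ends in 7: not divisible by 5.
7: 28215877 = 7·4030839 + 4
11: 28215877 = 11·2565079 + 8
13: 28215877 = 13·2170452 + 1
17: 28215877 = 17·1659757 + 8
19: 28215877 = 19·1485046 + 3
23: 28215877 = 23·1226777 + 6
29: 28215877 = 29·972961 + 8
31: 28215877 = 31·910189 + 18
37: 28215877 = 37·762591 + 10
41: 28215877 = 41·688192 + 5
43: 28215877 = 43·656183 + 8
47: 28215877 = 47·600337 + 38
53: 28215877 = 53·532375 + 2
59: 28215877 = 59·478235 + 12
61: 28215877 = 61·462555 + 22
67: 28215877 = 67·421132 + 33
71: 28215877 = 71·397406 + 51
73: 28215877 = 73·386518 + 63
79: 28215877 = 79·357163

79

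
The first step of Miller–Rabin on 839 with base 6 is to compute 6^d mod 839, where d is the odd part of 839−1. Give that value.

1

839 − 1 = 838 = 2^1 · 419, so d = 419.
6^1 ≡ 6 (mod 839)
6^2 ≡ 6^2 = 36 ≡ 36 (mod 839)
6^4 ≡ 36^2 = 1296 ≡ 457 (mod 839)
6^8 ≡ 457^2 = 208849 ≡ 777 (mod 839)
6^16 ≡ 777^2 = 603729 ≡ 488 (mod 839)
6^32 ≡ 488^2 = 238144 ≡ 707 (mod 839)
6^64 ≡ 707^2 = 499849 ≡ 644 (mod 839)
6^128 ≡ 644^2 = 414736 ≡ 270 (mod 839)
6^256 ≡ 270^2 = 72900 ≡ 746 (mod 839)
419 = 256 + 128 + 32 + 2 + 1 in binary powers of 2.
So 6^419 ≡ 746 · 270 · 707 · 36 · 6 ≡ 1 (mod 839).
Since 6^d ≡ 1 (mod 839), base 6 does not prove 839 composite.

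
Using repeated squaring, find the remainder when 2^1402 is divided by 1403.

676

2^1 ≡ 2 (mod 1403)
2^2 ≡ 2^2 = 4 ≡ 4 (mod 1403)
2^4 ≡ 4^2 = 16 ≡ 16 (mod 1403)
2^8 ≡ 16^2 = 256 ≡ 256 (mod 1403)
2^16 ≡ 256^2 = 65536 ≡ 998 (mod 1403)
2^32 ≡ 998^2 = 996004 ≡ 1277 (mod 1403)
2^64 ≡ 1277^2 = 1630729 ≡ 443 (mod 1403)
2^128 ≡ 443^2 = 196249 ≡ 1232 (mod 1403)
2^256 ≡ 1232^2 = 1517824 ≡ 1181 (mod 1403)
2^512 ≡ 1181^2 = 1394761 ≡ 179 (mod 1403)
2^1024 ≡ 179^2 = 32041 ≡ 1175 (mod 1403)
1402 = 1024 + 256 + 64 + 32 + 16 + 8 + 2 in binary powers of 2.
So 2^1402 ≡ 1175 · 1181 · 443 · 1277 · 998 · 256 · 4 ≡ 676 (mod 1403).
Since 676 ≠ 1, base 2 is a Fermat witness: 1403 is composite.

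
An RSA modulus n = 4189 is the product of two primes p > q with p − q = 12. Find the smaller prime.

Since p = q + 12, we have 4189 = q(q + 12), so q² + 12q − 4189 = 0.
Discriminant: 12² + 4·4189 = 144 + 16756 = 16900; √16900 = 130.
q = (−12 + 130)/2 = 59, and p = q + 12 = 71.
Check: 59 · 71 = 4189.

59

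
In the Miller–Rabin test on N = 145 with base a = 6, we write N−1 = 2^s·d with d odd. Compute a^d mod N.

145 − 1 = 144 = 2^4 · 9, so d = 9.
6^1 ≡ 6 (mod 145)
6^2 ≡ 6^2 = 36 ≡ 36 (mod 145)
6^4 ≡ 36^2 = 1296 ≡ 136 (mod 145)
6^8 ≡ 136^2 = 18496 ≡ 81 (mod 145)
9 = 8 + 1 in binary powers of 2.
So 6^9 ≡ 81 · 6 ≡ 51 (mod 145).
Squaring chain: 51 → 136 → 81 → 36; never reaches −1, so base 6 is a Miller–Rabin witness that 145 is composite.

51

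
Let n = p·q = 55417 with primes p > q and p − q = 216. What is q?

151

Since p = q + 216, we have 55417 = q(q + 216), so q² + 216q − 55417 = 0.
Discriminant: 216² + 4·55417 = 46656 + 221668 = 268324; √268324 = 518.
q = (−216 + 518)/2 = 151, and p = q + 216 = 367.
Check: 151 · 367 = 55417.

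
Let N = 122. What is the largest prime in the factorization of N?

61

122 = 2 · 61
61 is prime.
So 122 = 2 · 61; the largest prime factor is 61.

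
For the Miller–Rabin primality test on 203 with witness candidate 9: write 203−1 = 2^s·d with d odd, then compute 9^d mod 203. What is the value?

203 − 1 = 202 = 2^1 · 101, so d = 101.
9^1 ≡ 9 (mod 203)
9^2 ≡ 9^2 = 81 ≡ 81 (mod 203)
9^4 ≡ 81^2 = 6561 ≡ 65 (mod 203)
9^8 ≡ 65^2 = 4225 ≡ 165 (mod 203)
9^16 ≡ 165^2 = 27225 ≡ 23 (mod 203)
9^32 ≡ 23^2 = 529 ≡ 123 (mod 203)
9^64 ≡ 123^2 = 15129 ≡ 107 (mod 203)
101 = 64 + 32 + 4 + 1 in binary powers of 2.
So 9^101 ≡ 107 · 123 · 65 · 9 ≡ 4 (mod 203).
Squaring chain: 4; never reaches −1, so base 9 is a Miller–Rabin witness that 203 is composite.

4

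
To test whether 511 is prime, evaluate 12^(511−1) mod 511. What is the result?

211

12^1 ≡ 12 (mod 511)
12^2 ≡ 12^2 = 144 ≡ 144 (mod 511)
12^4 ≡ 144^2 = 20736 ≡ 296 (mod 511)
12^8 ≡ 296^2 = 87616 ≡ 235 (mod 511)
12^16 ≡ 235^2 = 55225 ≡ 37 (mod 511)
12^32 ≡ 37^2 = 1369 ≡ 347 (mod 511)
12^64 ≡ 347^2 = 120409 ≡ 324 (mod 511)
12^128 ≡ 324^2 = 104976 ≡ 221 (mod 511)
12^256 ≡ 221^2 = 48841 ≡ 296 (mod 511)
510 = 256 + 128 + 64 + 32 + 16 + 8 + 4 + 2 in binary powers of 2.
So 12^510 ≡ 296 · 221 · 324 · 347 · 37 · 235 · 296 · 144 ≡ 211 (mod 511).
Since 211 ≠ 1, base 12 is a Fermat witness: 511 is composite.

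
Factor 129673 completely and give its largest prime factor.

89

129673 = 31 · 4183
4183 = 47 · 89
89 is prime.
So 129673 = 31 · 47 · 89; the largest prime factor is 89.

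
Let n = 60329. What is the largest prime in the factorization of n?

61

60329 = 23 · 2623
2623 = 43 · 61
61 is prime.
So 60329 = 23 · 43 · 61; the largest prime factor is 61.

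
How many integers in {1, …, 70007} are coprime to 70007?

Factor: 70007 = 7 · 73 · 137.
φ(70007) = (7−1) · (73−1) · (137−1) = 6 · 72 · 136 = 58752.

58752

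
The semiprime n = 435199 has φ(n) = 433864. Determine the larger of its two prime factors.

φ(n) = (p−1)(q−1) = n − (p+q) + 1, so p + q = 435199 − 433864 + 1 = 1336.
p and q are the roots of t² − 1336t + 435199 = 0.
Discriminant: 1336² − 4·435199 = 1784896 − 1740796 = 44100; √44100 = 210.
q = (1336 − 210)/2 = 563, p = (1336 + 210)/2 = 773.
Check: 563 · 773 = 435199.

773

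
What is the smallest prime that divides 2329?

17

2329 is odd.
Digit sum 16, not divisible by 3.
Ends in 9: not divisible by 5.
7: 2329 = 7·332 + 5
11: 2329 = 11·211 + 8
13: 2329 = 13·179 + 2
17: 2329 = 17·137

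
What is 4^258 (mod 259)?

211

4^1 ≡ 4 (mod 259)
4^2 ≡ 4^2 = 16 ≡ 16 (mod 259)
4^4 ≡ 16^2 = 256 ≡ 256 (mod 259)
4^8 ≡ 256^2 = 65536 ≡ 9 (mod 259)
4^16 ≡ 9^2 = 81 ≡ 81 (mod 259)
4^32 ≡ 81^2 = 6561 ≡ 86 (mod 259)
4^64 ≡ 86^2 = 7396 ≡ 144 (mod 259)
4^128 ≡ 144^2 = 20736 ≡ 16 (mod 259)
4^256 ≡ 16^2 = 256 ≡ 256 (mod 259)
258 = 256 + 2 in binary powers of 2.
So 4^258 ≡ 256 · 16 ≡ 211 (mod 259).
Since 211 ≠ 1, base 4 is a Fermat witness: 259 is composite.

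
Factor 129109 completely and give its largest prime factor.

67

129109 = 41 · 3149
3149 = 47 · 67
67 is prime.
So 129109 = 41 · 47 · 67; the largest prime factor is 67.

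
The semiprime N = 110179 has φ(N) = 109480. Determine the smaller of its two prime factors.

239

φ(n) = (p−1)(q−1) = n − (p+q) + 1, so p + q = 110179 − 109480 + 1 = 700.
p and q are the roots of t² − 700t + 110179 = 0.
Discriminant: 700² − 4·110179 = 490000 − 440716 = 49284; √49284 = 222.
q = (700 − 222)/2 = 239, p = (700 + 222)/2 = 461.
Check: 239 · 461 = 110179.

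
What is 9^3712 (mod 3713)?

9^1 ≡ 9 (mod 3713)
9^2 ≡ 9^2 = 81 ≡ 81 (mod 3713)
9^4 ≡ 81^2 = 6561 ≡ 2848 (mod 3713)
9^8 ≡ 2848^2 = 8111104 ≡ 1912 (mod 3713)
9^16 ≡ 1912^2 = 3655744 ≡ 2152 (mod 3713)
9^32 ≡ 2152^2 = 4631104 ≡ 993 (mod 3713)
9^64 ≡ 993^2 = 986049 ≡ 2104 (mod 3713)
9^128 ≡ 2104^2 = 4426816 ≡ 920 (mod 3713)
9^256 ≡ 920^2 = 846400 ≡ 3549 (mod 3713)
9^512 ≡ 3549^2 = 12595401 ≡ 905 (mod 3713)
9^1024 ≡ 905^2 = 819025 ≡ 2165 (mod 3713)
9^2048 ≡ 2165^2 = 4687225 ≡ 1419 (mod 3713)
3712 = 2048 + 1024 + 512 + 128 in binary powers of 2.
So 9^3712 ≡ 1419 · 2165 · 905 · 920 ≡ 3390 (mod 3713).
Since 3390 ≠ 1, base 9 is a Fermat witness: 3713 is composite.

3390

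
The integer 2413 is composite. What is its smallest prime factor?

2413 is odd.
Digit sum 10, not divisible by 3.
Ends in 3: not divisible by 5.
7: 2413 = 7·344 + 5
11: 2413 = 11·219 + 4
13: 2413 = 13·185 + 8
17: 2413 = 17·141 + 16
19: 2413 = 19·127

19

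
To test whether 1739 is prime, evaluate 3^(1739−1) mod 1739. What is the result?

1070

3^1 ≡ 3 (mod 1739)
3^2 ≡ 3^2 = 9 ≡ 9 (mod 1739)
3^4 ≡ 9^2 = 81 ≡ 81 (mod 1739)
3^8 ≡ 81^2 = 6561 ≡ 1344 (mod 1739)
3^16 ≡ 1344^2 = 1806336 ≡ 1254 (mod 1739)
3^32 ≡ 1254^2 = 1572516 ≡ 460 (mod 1739)
3^64 ≡ 460^2 = 211600 ≡ 1181 (mod 1739)
3^128 ≡ 1181^2 = 1394761 ≡ 83 (mod 1739)
3^256 ≡ 83^2 = 6889 ≡ 1672 (mod 1739)
3^512 ≡ 1672^2 = 2795584 ≡ 1011 (mod 1739)
3^1024 ≡ 1011^2 = 1022121 ≡ 1328 (mod 1739)
1738 = 1024 + 512 + 128 + 64 + 8 + 2 in binary powers of 2.
So 3^1738 ≡ 1328 · 1011 · 83 · 1181 · 1344 · 9 ≡ 1070 (mod 1739).
Since 1070 ≠ 1, base 3 is a Fermat witness: 1739 is composite.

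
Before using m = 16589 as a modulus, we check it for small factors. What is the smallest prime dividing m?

53

16589 is odd.
Digit sum 29, not divisible by 3.
Ends in 9: not divisible by 5.
7: 16589 = 7·2369 + 6
11: 16589 = 11·1508 + 1
13: 16589 = 13·1276 + 1
17: 16589 = 17·975 + 14
19: 16589 = 19·873 + 2
23: 16589 = 23·721 + 6
29: 16589 = 29·572 + 1
31: 16589 = 31·535 + 4
37: 16589 = 37·448 + 13
41: 16589 = 41·404 + 25
43: 16589 = 43·385 + 34
47: 16589 = 47·352 + 45
53: 16589 = 53·313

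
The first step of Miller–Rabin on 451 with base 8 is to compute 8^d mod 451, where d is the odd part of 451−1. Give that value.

296

451 − 1 = 450 = 2^1 · 225, so d = 225.
8^1 ≡ 8 (mod 451)
8^2 ≡ 8^2 = 64 ≡ 64 (mod 451)
8^4 ≡ 64^2 = 4096 ≡ 37 (mod 451)
8^8 ≡ 37^2 = 1369 ≡ 16 (mod 451)
8^16 ≡ 16^2 = 256 ≡ 256 (mod 451)
8^32 ≡ 256^2 = 65536 ≡ 141 (mod 451)
8^64 ≡ 141^2 = 19881 ≡ 37 (mod 451)
8^128 ≡ 37^2 = 1369 ≡ 16 (mod 451)
225 = 128 + 64 + 32 + 1 in binary powers of 2.
So 8^225 ≡ 16 · 37 · 141 · 8 ≡ 296 (mod 451).
Squaring chain: 296; never reaches −1, so base 8 is a Miller–Rabin witness that 451 is composite.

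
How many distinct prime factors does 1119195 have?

1119195 = 3^2 · 124355
124355 = 5 · 24871
24871 = 7 · 3553
3553 = 11 · 323
323 = 17 · 19
1119195 = 3^2 · 5 · 7 · 11 · 17 · 19, which has 6 distinct prime factors.

6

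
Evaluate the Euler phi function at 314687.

291712

Factor: 314687 = 17 · 107 · 173.
φ(314687) = (17−1) · (107−1) · (173−1) = 16 · 106 · 172 = 291712.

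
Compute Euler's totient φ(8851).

8632

Factor: 8851 = 53 · 167.
φ(8851) = (53−1) · (167−1) = 52 · 166 = 8632.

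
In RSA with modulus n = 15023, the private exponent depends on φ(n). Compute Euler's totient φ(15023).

14760

Factor: 15023 = 83 · 181.
φ(15023) = (83−1) · (181−1) = 82 · 180 = 14760.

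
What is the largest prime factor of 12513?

12513 = 3 · 4171
4171 = 43 · 97
97 is prime.
So 12513 = 3 · 43 · 97; the largest prime factor is 97.

97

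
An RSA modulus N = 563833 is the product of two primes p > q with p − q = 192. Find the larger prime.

Since p = q + 192, we have 563833 = q(q + 192), so q² + 192q − 563833 = 0.
Discriminant: 192² + 4·563833 = 36864 + 2255332 = 2292196; √2292196 = 1514.
q = (−192 + 1514)/2 = 661, and p = q + 192 = 853.
Check: 661 · 853 = 563833.

853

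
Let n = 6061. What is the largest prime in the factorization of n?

29

6061 = 11 · 551
551 = 19 · 29
29 is prime.
So 6061 = 11 · 19 · 29; the largest prime factor is 29.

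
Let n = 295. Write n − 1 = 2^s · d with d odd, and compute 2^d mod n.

173

295 − 1 = 294 = 2^1 · 147, so d = 147.
2^1 ≡ 2 (mod 295)
2^2 ≡ 2^2 = 4 ≡ 4 (mod 295)
2^4 ≡ 4^2 = 16 ≡ 16 (mod 295)
2^8 ≡ 16^2 = 256 ≡ 256 (mod 295)
2^16 ≡ 256^2 = 65536 ≡ 46 (mod 295)
2^32 ≡ 46^2 = 2116 ≡ 51 (mod 295)
2^64 ≡ 51^2 = 2601 ≡ 241 (mod 295)
2^128 ≡ 241^2 = 58081 ≡ 261 (mod 295)
147 = 128 + 16 + 2 + 1 in binary powers of 2.
So 2^147 ≡ 261 · 46 · 4 · 2 ≡ 173 (mod 295).
Squaring chain: 173; never reaches −1, so base 2 is a Miller–Rabin witness that 295 is composite.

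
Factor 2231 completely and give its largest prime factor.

2231 = 23 · 97
97 is prime.
So 2231 = 23 · 97; the largest prime factor is 97.

97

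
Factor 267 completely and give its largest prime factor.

89

267 = 3 · 89
89 is prime.
So 267 = 3 · 89; the largest prime factor is 89.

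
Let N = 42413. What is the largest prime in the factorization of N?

83

42413 = 7 · 6059
6059 = 73 · 83
83 is prime.
So 42413 = 7 · 73 · 83; the largest prime factor is 83.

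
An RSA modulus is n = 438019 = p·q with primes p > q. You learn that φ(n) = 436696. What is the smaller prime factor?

647

φ(n) = (p−1)(q−1) = n − (p+q) + 1, so p + q = 438019 − 436696 + 1 = 1324.
p and q are the roots of t² − 1324t + 438019 = 0.
Discriminant: 1324² − 4·438019 = 1752976 − 1752076 = 900; √900 = 30.
q = (1324 − 30)/2 = 647, p = (1324 + 30)/2 = 677.
Check: 647 · 677 = 438019.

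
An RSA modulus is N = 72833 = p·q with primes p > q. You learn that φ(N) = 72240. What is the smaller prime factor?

173

φ(n) = (p−1)(q−1) = n − (p+q) + 1, so p + q = 72833 − 72240 + 1 = 594.
p and q are the roots of t² − 594t + 72833 = 0.
Discriminant: 594² − 4·72833 = 352836 − 291332 = 61504; √61504 = 248.
q = (594 − 248)/2 = 173, p = (594 + 248)/2 = 421.
Check: 173 · 421 = 72833.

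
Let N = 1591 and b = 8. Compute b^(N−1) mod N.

8^1 ≡ 8 (mod 1591)
8^2 ≡ 8^2 = 64 ≡ 64 (mod 1591)
8^4 ≡ 64^2 = 4096 ≡ 914 (mod 1591)
8^8 ≡ 914^2 = 835396 ≡ 121 (mod 1591)
8^16 ≡ 121^2 = 14641 ≡ 322 (mod 1591)
8^32 ≡ 322^2 = 103684 ≡ 269 (mod 1591)
8^64 ≡ 269^2 = 72361 ≡ 766 (mod 1591)
8^128 ≡ 766^2 = 586756 ≡ 1268 (mod 1591)
8^256 ≡ 1268^2 = 1607824 ≡ 914 (mod 1591)
8^512 ≡ 914^2 = 835396 ≡ 121 (mod 1591)
8^1024 ≡ 121^2 = 14641 ≡ 322 (mod 1591)
1590 = 1024 + 512 + 32 + 16 + 4 + 2 in binary powers of 2.
So 8^1590 ≡ 322 · 121 · 269 · 322 · 914 · 64 ≡ 1368 (mod 1591).
Since 1368 ≠ 1, base 8 is a Fermat witness: 1591 is composite.

1368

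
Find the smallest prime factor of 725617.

725617 is odd.
Digit sum 28, not divisible by 3.
Ends in 7: not divisible by 5.
7: 725617 = 7·103659 + 4
11: 725617 = 11·65965 + 2
13: 725617 = 13·55816 + 9
17: 725617 = 17·42683 + 6
19: 725617 = 19·38190 + 7
23: 725617 = 23·31548 + 13
29: 725617 = 29·25021 + 8
31: 725617 = 31·23407

31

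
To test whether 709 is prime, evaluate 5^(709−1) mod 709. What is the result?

1

5^1 ≡ 5 (mod 709)
5^2 ≡ 5^2 = 25 ≡ 25 (mod 709)
5^4 ≡ 25^2 = 625 ≡ 625 (mod 709)
5^8 ≡ 625^2 = 390625 ≡ 675 (mod 709)
5^16 ≡ 675^2 = 455625 ≡ 447 (mod 709)
5^32 ≡ 447^2 = 199809 ≡ 580 (mod 709)
5^64 ≡ 580^2 = 336400 ≡ 334 (mod 709)
5^128 ≡ 334^2 = 111556 ≡ 243 (mod 709)
5^256 ≡ 243^2 = 59049 ≡ 202 (mod 709)
5^512 ≡ 202^2 = 40804 ≡ 391 (mod 709)
708 = 512 + 128 + 64 + 4 in binary powers of 2.
So 5^708 ≡ 391 · 243 · 334 · 625 ≡ 1 (mod 709).
Since the result is 1, base 5 gives no evidence that 709 is composite.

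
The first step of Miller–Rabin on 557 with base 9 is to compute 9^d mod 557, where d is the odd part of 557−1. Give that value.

557 − 1 = 556 = 2^2 · 139, so d = 139.
9^1 ≡ 9 (mod 557)
9^2 ≡ 9^2 = 81 ≡ 81 (mod 557)
9^4 ≡ 81^2 = 6561 ≡ 434 (mod 557)
9^8 ≡ 434^2 = 188356 ≡ 90 (mod 557)
9^16 ≡ 90^2 = 8100 ≡ 302 (mod 557)
9^32 ≡ 302^2 = 91204 ≡ 413 (mod 557)
9^64 ≡ 413^2 = 170569 ≡ 127 (mod 557)
9^128 ≡ 127^2 = 16129 ≡ 533 (mod 557)
139 = 128 + 8 + 2 + 1 in binary powers of 2.
So 9^139 ≡ 533 · 90 · 81 · 9 ≡ 556 (mod 557).
Since 9^d ≡ 556 (mod 557), base 9 does not prove 557 composite.

556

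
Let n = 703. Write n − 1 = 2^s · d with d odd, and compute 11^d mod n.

628

703 − 1 = 702 = 2^1 · 351, so d = 351.
11^1 ≡ 11 (mod 703)
11^2 ≡ 11^2 = 121 ≡ 121 (mod 703)
11^4 ≡ 121^2 = 14641 ≡ 581 (mod 703)
11^8 ≡ 581^2 = 337561 ≡ 121 (mod 703)
11^16 ≡ 121^2 = 14641 ≡ 581 (mod 703)
11^32 ≡ 581^2 = 337561 ≡ 121 (mod 703)
11^64 ≡ 121^2 = 14641 ≡ 581 (mod 703)
11^128 ≡ 581^2 = 337561 ≡ 121 (mod 703)
11^256 ≡ 121^2 = 14641 ≡ 581 (mod 703)
351 = 256 + 64 + 16 + 8 + 4 + 2 + 1 in binary powers of 2.
So 11^351 ≡ 581 · 581 · 581 · 121 · 581 · 121 · 11 ≡ 628 (mod 703).
Squaring chain: 628; never reaches −1, so base 11 is a Miller–Rabin witness that 703 is composite.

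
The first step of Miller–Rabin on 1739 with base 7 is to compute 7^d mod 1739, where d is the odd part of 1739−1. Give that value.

1452

1739 − 1 = 1738 = 2^1 · 869, so d = 869.
7^1 ≡ 7 (mod 1739)
7^2 ≡ 7^2 = 49 ≡ 49 (mod 1739)
7^4 ≡ 49^2 = 2401 ≡ 662 (mod 1739)
7^8 ≡ 662^2 = 438244 ≡ 16 (mod 1739)
7^16 ≡ 16^2 = 256 ≡ 256 (mod 1739)
7^32 ≡ 256^2 = 65536 ≡ 1193 (mod 1739)
7^64 ≡ 1193^2 = 1423249 ≡ 747 (mod 1739)
7^128 ≡ 747^2 = 558009 ≡ 1529 (mod 1739)
7^256 ≡ 1529^2 = 2337841 ≡ 625 (mod 1739)
7^512 ≡ 625^2 = 390625 ≡ 1089 (mod 1739)
869 = 512 + 256 + 64 + 32 + 4 + 1 in binary powers of 2.
So 7^869 ≡ 1089 · 625 · 747 · 1193 · 662 · 7 ≡ 1452 (mod 1739).
Squaring chain: 1452; never reaches −1, so base 7 is a Miller–Rabin witness that 1739 is composite.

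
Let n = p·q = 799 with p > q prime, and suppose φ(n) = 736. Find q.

17

φ(n) = (p−1)(q−1) = n − (p+q) + 1, so p + q = 799 − 736 + 1 = 64.
p and q are the roots of t² − 64t + 799 = 0.
Discriminant: 64² − 4·799 = 4096 − 3196 = 900; √900 = 30.
q = (64 − 30)/2 = 17, p = (64 + 30)/2 = 47.
Check: 17 · 47 = 799.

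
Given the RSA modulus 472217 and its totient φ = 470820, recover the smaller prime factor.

φ(n) = (p−1)(q−1) = n − (p+q) + 1, so p + q = 472217 − 470820 + 1 = 1398.
p and q are the roots of t² − 1398t + 472217 = 0.
Discriminant: 1398² − 4·472217 = 1954404 − 1888868 = 65536; √65536 = 256.
q = (1398 − 256)/2 = 571, p = (1398 + 256)/2 = 827.
Check: 571 · 827 = 472217.

571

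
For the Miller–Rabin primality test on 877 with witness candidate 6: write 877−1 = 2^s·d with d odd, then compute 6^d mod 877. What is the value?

877 − 1 = 876 = 2^2 · 219, so d = 219.
6^1 ≡ 6 (mod 877)
6^2 ≡ 6^2 = 36 ≡ 36 (mod 877)
6^4 ≡ 36^2 = 1296 ≡ 419 (mod 877)
6^8 ≡ 419^2 = 175561 ≡ 161 (mod 877)
6^16 ≡ 161^2 = 25921 ≡ 488 (mod 877)
6^32 ≡ 488^2 = 238144 ≡ 477 (mod 877)
6^64 ≡ 477^2 = 227529 ≡ 386 (mod 877)
6^128 ≡ 386^2 = 148996 ≡ 783 (mod 877)
219 = 128 + 64 + 16 + 8 + 2 + 1 in binary powers of 2.
So 6^219 ≡ 783 · 386 · 488 · 161 · 36 · 6 ≡ 726 (mod 877).
Squaring chain: 726 → 876; reaches −1, so base 6 does not prove 877 composite.

726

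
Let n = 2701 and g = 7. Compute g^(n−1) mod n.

7^1 ≡ 7 (mod 2701)
7^2 ≡ 7^2 = 49 ≡ 49 (mod 2701)
7^4 ≡ 49^2 = 2401 ≡ 2401 (mod 2701)
7^8 ≡ 2401^2 = 5764801 ≡ 867 (mod 2701)
7^16 ≡ 867^2 = 751689 ≡ 811 (mod 2701)
7^32 ≡ 811^2 = 657721 ≡ 1378 (mod 2701)
7^64 ≡ 1378^2 = 1898884 ≡ 81 (mod 2701)
7^128 ≡ 81^2 = 6561 ≡ 1159 (mod 2701)
7^256 ≡ 1159^2 = 1343281 ≡ 884 (mod 2701)
7^512 ≡ 884^2 = 781456 ≡ 867 (mod 2701)
7^1024 ≡ 867^2 = 751689 ≡ 811 (mod 2701)
7^2048 ≡ 811^2 = 657721 ≡ 1378 (mod 2701)
2700 = 2048 + 512 + 128 + 8 + 4 in binary powers of 2.
So 7^2700 ≡ 1378 · 867 · 1159 · 867 · 2401 ≡ 2554 (mod 2701).
Since 2554 ≠ 1, base 7 is a Fermat witness: 2701 is composite.

2554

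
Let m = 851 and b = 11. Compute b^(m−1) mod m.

11^1 ≡ 11 (mod 851)
11^2 ≡ 11^2 = 121 ≡ 121 (mod 851)
11^4 ≡ 121^2 = 14641 ≡ 174 (mod 851)
11^8 ≡ 174^2 = 30276 ≡ 491 (mod 851)
11^16 ≡ 491^2 = 241081 ≡ 248 (mod 851)
11^32 ≡ 248^2 = 61504 ≡ 232 (mod 851)
11^64 ≡ 232^2 = 53824 ≡ 211 (mod 851)
11^128 ≡ 211^2 = 44521 ≡ 269 (mod 851)
11^256 ≡ 269^2 = 72361 ≡ 26 (mod 851)
11^512 ≡ 26^2 = 676 ≡ 676 (mod 851)
850 = 512 + 256 + 64 + 16 + 2 in binary powers of 2.
So 11^850 ≡ 676 · 26 · 211 · 248 · 121 ≡ 26 (mod 851).
Since 26 ≠ 1, base 11 is a Fermat witness: 851 is composite.

26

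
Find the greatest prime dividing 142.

142 = 2 · 71
71 is prime.
So 142 = 2 · 71; the largest prime factor is 71.

71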